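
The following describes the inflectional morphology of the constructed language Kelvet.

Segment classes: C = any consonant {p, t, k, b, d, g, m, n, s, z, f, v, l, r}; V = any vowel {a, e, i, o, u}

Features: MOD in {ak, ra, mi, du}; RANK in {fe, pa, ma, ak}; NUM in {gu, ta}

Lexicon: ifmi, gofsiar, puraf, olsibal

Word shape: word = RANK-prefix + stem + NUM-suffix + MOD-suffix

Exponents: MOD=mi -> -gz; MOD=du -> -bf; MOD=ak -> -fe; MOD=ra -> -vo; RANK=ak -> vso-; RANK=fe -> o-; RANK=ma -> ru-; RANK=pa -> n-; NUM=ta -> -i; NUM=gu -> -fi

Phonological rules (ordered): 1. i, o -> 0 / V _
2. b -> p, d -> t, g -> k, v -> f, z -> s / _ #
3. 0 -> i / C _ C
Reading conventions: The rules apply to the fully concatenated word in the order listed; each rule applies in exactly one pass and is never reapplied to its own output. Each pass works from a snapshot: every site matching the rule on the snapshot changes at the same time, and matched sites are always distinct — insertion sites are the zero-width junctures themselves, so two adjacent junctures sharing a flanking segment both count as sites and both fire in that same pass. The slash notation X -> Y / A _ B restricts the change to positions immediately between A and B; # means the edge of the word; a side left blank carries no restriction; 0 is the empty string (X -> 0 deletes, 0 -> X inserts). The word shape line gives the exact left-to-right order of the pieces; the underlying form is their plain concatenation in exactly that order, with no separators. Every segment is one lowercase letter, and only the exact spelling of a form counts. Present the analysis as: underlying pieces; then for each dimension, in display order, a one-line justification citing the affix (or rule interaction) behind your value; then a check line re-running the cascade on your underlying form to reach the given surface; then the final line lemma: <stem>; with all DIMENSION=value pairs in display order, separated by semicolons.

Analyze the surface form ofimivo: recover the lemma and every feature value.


underlying: o-ifmi-i-vo
MOD=ra - signalled by the affix -vo
RANK=fe - signalled by the affix o-
NUM=ta - signalled by the affix -i
check: oifmiivo -> ofmivo -> ofmivo -> ofimivo
lemma: ifmi; MOD=ra; RANK=fe; NUM=ta


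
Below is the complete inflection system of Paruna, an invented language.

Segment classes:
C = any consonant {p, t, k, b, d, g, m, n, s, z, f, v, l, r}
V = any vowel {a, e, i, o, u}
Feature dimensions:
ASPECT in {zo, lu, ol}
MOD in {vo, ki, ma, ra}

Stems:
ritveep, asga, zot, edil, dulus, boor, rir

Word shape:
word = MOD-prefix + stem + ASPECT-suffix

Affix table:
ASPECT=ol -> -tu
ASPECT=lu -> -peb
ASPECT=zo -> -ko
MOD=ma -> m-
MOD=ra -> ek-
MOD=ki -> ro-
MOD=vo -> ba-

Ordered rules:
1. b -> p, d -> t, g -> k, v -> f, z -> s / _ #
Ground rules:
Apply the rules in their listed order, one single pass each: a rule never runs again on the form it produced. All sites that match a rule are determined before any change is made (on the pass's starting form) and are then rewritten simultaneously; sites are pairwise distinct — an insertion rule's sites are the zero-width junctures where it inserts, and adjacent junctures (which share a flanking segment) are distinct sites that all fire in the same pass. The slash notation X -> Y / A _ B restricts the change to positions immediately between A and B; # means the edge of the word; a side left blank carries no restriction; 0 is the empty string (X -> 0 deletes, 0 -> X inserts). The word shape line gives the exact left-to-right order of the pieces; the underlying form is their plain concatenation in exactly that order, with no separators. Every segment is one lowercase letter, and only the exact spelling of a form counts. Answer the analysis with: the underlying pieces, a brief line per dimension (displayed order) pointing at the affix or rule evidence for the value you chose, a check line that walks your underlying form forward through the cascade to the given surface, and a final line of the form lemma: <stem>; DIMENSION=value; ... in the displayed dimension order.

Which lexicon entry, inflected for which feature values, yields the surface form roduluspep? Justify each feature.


underlying: ro-dulus-peb
ASPECT=lu - signalled by the affix -peb
MOD=ki - signalled by the affix ro-
check: roduluspeb -> roduluspep
lemma: dulus; ASPECT=lu; MOD=ki


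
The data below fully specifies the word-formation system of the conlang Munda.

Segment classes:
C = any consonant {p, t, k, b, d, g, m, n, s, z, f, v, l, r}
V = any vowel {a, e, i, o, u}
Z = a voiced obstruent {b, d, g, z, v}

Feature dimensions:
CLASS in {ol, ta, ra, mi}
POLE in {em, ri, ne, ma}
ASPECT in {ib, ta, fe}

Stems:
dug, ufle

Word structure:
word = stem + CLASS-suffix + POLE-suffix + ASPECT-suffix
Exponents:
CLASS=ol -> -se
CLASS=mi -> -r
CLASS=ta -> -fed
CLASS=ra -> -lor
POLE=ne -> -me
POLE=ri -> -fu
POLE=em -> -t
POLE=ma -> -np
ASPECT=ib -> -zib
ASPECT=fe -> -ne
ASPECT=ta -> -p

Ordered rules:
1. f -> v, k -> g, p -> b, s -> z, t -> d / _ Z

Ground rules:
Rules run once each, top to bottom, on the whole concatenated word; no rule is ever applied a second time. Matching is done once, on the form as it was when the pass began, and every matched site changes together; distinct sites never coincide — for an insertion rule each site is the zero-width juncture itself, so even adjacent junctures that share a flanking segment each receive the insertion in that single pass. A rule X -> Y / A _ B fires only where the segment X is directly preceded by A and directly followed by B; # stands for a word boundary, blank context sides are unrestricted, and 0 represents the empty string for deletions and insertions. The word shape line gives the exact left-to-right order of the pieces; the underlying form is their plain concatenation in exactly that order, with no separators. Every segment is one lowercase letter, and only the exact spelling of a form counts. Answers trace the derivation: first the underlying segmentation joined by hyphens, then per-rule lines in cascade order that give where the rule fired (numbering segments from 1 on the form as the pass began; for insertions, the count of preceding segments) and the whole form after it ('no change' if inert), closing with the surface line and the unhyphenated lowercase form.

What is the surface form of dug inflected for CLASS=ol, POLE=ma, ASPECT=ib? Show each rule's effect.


underlying: dug-se-np-zib
1. f -> v, k -> g, p -> b, s -> z, t -> d / _ Z: fires at position(s) 7: dugsenbzib
surface: dugsenbzib


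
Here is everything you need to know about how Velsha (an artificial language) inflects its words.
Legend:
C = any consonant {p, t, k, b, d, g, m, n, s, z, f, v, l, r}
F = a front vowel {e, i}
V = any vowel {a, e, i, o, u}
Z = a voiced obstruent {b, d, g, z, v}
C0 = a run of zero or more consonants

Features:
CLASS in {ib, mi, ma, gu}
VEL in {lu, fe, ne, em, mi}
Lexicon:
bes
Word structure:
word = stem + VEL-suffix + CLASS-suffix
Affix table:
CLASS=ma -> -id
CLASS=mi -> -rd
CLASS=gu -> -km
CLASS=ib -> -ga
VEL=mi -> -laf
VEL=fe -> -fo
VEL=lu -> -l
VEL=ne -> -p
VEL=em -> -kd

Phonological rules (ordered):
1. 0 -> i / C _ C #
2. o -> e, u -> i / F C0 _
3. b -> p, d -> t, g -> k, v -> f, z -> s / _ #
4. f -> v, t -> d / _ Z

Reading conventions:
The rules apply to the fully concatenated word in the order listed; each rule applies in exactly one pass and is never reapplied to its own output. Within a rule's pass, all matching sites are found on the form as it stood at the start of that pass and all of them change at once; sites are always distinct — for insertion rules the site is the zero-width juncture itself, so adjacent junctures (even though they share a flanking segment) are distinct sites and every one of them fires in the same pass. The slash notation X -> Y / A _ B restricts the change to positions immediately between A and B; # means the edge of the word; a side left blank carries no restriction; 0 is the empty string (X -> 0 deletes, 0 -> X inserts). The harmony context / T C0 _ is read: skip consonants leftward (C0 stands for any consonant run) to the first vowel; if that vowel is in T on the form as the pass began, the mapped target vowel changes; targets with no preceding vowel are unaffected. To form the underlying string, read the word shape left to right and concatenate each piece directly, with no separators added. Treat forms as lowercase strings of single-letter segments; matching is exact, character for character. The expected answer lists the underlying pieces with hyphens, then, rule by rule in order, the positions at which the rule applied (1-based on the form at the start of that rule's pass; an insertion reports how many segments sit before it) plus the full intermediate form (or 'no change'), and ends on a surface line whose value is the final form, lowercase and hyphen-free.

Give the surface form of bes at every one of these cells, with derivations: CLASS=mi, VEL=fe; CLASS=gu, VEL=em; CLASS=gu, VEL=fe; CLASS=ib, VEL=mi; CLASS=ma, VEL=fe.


cell CLASS=mi, VEL=fe:
underlying: bes-fo-rd
1. 0 -> i / C _ C #: inserts after position(s) 6: besforid
2. o -> e, u -> i / F C0 _: fires at position(s) 5: besferid
3. b -> p, d -> t, g -> k, v -> f, z -> s / _ #: fires at position(s) 8: besferit
4. f -> v, t -> d / _ Z: no change
surface: besferit

cell CLASS=gu, VEL=em:
underlying: bes-kd-km
1. 0 -> i / C _ C #: inserts after position(s) 6: beskdkim
2. o -> e, u -> i / F C0 _: no change
3. b -> p, d -> t, g -> k, v -> f, z -> s / _ #: no change
4. f -> v, t -> d / _ Z: no change
surface: beskdkim

cell CLASS=gu, VEL=fe:
underlying: bes-fo-km
1. 0 -> i / C _ C #: inserts after position(s) 6: besfokim
2. o -> e, u -> i / F C0 _: fires at position(s) 5: besfekim
3. b -> p, d -> t, g -> k, v -> f, z -> s / _ #: no change
4. f -> v, t -> d / _ Z: no change
surface: besfekim

cell CLASS=ib, VEL=mi:
underlying: bes-laf-ga
1. 0 -> i / C _ C #: no change
2. o -> e, u -> i / F C0 _: no change
3. b -> p, d -> t, g -> k, v -> f, z -> s / _ #: no change
4. f -> v, t -> d / _ Z: fires at position(s) 6: beslavga
surface: beslavga

cell CLASS=ma, VEL=fe:
underlying: bes-fo-id
1. 0 -> i / C _ C #: no change
2. o -> e, u -> i / F C0 _: fires at position(s) 5: besfeid
3. b -> p, d -> t, g -> k, v -> f, z -> s / _ #: fires at position(s) 7: besfeit
4. f -> v, t -> d / _ Z: no change
surface: besfeit


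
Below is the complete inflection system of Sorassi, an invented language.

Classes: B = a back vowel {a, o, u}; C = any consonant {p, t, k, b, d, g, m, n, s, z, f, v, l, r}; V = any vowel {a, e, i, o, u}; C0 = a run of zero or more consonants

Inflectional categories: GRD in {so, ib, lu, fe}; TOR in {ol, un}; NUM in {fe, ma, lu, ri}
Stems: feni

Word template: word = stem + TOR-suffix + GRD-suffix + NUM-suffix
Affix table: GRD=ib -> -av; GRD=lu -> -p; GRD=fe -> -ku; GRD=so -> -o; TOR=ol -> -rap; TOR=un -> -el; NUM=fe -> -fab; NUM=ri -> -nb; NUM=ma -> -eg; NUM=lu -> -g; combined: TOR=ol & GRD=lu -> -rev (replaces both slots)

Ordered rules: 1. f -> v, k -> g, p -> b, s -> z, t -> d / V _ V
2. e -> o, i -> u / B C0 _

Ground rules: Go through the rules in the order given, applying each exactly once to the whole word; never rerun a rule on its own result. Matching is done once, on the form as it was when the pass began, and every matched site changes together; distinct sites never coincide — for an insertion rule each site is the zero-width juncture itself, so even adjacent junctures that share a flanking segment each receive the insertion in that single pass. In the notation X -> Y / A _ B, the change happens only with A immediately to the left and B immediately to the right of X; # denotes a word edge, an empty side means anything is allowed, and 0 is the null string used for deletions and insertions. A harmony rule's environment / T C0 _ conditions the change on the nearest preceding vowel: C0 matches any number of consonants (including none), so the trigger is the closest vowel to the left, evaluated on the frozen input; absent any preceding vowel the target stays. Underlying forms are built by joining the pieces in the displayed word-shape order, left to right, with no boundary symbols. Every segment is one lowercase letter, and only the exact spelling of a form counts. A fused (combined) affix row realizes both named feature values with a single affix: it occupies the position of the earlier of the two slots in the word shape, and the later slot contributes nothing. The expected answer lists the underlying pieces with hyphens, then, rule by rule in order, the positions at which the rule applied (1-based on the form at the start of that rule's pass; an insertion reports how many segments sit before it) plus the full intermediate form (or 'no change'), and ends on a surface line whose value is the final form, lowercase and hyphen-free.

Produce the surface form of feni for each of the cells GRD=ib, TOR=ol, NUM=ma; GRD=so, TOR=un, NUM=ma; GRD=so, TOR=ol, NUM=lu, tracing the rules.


cell GRD=ib, TOR=ol, NUM=ma:
underlying: feni-rap-av-eg
1. f -> v, k -> g, p -> b, s -> z, t -> d / V _ V: fires at position(s) 7: fenirabaveg
2. e -> o, i -> u / B C0 _: fires at position(s) 10: fenirabavog
surface: fenirabavog

cell GRD=so, TOR=un, NUM=ma:
underlying: feni-el-o-eg
1. f -> v, k -> g, p -> b, s -> z, t -> d / V _ V: no change
2. e -> o, i -> u / B C0 _: fires at position(s) 8: fenieloog
surface: fenieloog

cell GRD=so, TOR=ol, NUM=lu:
underlying: feni-rap-o-g
1. f -> v, k -> g, p -> b, s -> z, t -> d / V _ V: fires at position(s) 7: fenirabog
2. e -> o, i -> u / B C0 _: no change
surface: fenirabog


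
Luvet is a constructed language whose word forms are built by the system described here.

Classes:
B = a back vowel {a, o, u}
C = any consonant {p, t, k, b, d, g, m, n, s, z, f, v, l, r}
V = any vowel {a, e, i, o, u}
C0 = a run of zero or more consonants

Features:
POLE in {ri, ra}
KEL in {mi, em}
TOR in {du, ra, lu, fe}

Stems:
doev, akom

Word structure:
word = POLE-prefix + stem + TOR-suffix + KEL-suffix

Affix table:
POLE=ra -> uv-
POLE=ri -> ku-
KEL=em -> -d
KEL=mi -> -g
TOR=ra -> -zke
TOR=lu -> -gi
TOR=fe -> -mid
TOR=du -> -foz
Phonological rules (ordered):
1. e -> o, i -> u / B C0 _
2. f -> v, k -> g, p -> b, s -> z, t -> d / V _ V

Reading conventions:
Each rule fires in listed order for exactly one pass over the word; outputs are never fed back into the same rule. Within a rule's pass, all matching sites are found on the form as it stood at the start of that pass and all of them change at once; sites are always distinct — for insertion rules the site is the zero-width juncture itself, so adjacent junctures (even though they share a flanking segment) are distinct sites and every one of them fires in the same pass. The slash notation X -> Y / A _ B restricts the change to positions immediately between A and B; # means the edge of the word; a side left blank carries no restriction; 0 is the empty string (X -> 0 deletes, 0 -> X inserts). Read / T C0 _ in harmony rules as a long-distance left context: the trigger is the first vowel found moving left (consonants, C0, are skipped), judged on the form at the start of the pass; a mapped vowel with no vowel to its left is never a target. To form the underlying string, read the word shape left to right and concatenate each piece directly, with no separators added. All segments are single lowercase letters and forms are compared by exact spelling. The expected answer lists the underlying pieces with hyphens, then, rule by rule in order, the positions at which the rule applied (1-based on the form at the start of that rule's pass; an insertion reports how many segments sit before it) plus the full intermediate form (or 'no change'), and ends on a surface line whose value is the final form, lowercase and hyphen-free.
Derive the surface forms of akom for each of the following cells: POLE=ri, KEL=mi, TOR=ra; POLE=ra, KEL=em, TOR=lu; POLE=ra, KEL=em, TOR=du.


cell POLE=ri, KEL=mi, TOR=ra:
underlying: ku-akom-zke-g
1. e -> o, i -> u / B C0 _: fires at position(s) 9: kuakomzkog
2. f -> v, k -> g, p -> b, s -> z, t -> d / V _ V: fires at position(s) 4: kuagomzkog
surface: kuagomzkog

cell POLE=ra, KEL=em, TOR=lu:
underlying: uv-akom-gi-d
1. e -> o, i -> u / B C0 _: fires at position(s) 8: uvakomgud
2. f -> v, k -> g, p -> b, s -> z, t -> d / V _ V: fires at position(s) 4: uvagomgud
surface: uvagomgud

cell POLE=ra, KEL=em, TOR=du:
underlying: uv-akom-foz-d
1. e -> o, i -> u / B C0 _: no change
2. f -> v, k -> g, p -> b, s -> z, t -> d / V _ V: fires at position(s) 4: uvagomfozd
surface: uvagomfozd


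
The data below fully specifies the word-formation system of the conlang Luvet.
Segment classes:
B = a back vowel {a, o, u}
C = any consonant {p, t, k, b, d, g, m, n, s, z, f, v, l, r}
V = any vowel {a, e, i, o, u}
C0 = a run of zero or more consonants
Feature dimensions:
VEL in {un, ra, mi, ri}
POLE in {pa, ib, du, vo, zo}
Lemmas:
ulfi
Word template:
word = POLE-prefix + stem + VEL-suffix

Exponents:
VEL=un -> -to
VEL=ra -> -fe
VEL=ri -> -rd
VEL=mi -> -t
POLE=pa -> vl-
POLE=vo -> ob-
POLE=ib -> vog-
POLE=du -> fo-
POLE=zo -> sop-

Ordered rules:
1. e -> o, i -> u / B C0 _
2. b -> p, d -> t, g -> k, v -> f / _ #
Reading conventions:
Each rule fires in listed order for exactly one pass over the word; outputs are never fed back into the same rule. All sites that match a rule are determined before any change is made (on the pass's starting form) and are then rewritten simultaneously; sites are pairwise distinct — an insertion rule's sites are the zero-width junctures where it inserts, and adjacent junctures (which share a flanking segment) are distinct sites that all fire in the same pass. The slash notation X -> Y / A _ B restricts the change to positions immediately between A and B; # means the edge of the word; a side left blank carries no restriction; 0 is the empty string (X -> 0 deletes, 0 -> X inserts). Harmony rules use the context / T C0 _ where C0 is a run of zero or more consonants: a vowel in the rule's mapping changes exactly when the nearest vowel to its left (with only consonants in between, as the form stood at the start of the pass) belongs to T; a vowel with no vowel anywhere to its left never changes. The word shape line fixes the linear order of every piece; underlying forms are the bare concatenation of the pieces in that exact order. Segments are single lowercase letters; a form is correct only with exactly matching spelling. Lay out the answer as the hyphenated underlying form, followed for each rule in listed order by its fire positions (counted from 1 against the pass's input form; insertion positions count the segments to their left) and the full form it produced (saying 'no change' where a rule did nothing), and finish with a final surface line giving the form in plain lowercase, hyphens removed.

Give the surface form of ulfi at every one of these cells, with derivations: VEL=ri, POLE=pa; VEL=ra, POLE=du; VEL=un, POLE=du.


cell VEL=ri, POLE=pa:
underlying: vl-ulfi-rd
1. e -> o, i -> u / B C0 _: fires at position(s) 6: vlulfurd
2. b -> p, d -> t, g -> k, v -> f / _ #: fires at position(s) 8: vlulfurt
surface: vlulfurt

cell VEL=ra, POLE=du:
underlying: fo-ulfi-fe
1. e -> o, i -> u / B C0 _: fires at position(s) 6: foulfufe
2. b -> p, d -> t, g -> k, v -> f / _ #: no change
surface: foulfufe

cell VEL=un, POLE=du:
underlying: fo-ulfi-to
1. e -> o, i -> u / B C0 _: fires at position(s) 6: foulfuto
2. b -> p, d -> t, g -> k, v -> f / _ #: no change
surface: foulfuto


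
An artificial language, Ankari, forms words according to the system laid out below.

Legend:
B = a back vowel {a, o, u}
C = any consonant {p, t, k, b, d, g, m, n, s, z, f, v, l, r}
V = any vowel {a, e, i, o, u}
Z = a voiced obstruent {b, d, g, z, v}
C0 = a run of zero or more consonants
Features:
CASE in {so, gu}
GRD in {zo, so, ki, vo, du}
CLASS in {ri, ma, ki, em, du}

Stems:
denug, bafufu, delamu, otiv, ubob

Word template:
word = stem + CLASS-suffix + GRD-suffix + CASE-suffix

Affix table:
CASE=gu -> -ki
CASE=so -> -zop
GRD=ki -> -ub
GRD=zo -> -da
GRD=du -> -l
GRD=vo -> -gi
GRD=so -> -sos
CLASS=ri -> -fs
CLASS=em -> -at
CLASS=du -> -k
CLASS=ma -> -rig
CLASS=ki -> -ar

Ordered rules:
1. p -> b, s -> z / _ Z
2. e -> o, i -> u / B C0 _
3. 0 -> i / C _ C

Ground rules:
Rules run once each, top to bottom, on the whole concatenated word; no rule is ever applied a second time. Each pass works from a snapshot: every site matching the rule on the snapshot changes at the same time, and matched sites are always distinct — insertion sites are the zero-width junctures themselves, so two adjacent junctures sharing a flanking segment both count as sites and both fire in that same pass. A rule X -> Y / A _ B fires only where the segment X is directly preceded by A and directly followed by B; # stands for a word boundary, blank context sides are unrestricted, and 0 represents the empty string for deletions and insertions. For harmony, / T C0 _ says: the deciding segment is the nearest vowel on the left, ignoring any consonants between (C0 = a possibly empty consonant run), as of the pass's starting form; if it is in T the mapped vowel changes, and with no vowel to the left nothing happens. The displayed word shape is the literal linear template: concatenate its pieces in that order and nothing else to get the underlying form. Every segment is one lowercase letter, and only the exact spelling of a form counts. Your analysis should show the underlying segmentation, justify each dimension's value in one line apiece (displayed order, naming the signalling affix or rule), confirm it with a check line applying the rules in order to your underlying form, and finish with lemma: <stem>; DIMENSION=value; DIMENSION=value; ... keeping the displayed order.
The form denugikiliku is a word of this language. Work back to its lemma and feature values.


underlying: denug-k-l-ki
CASE=gu - signalled by the affix -ki
GRD=du - signalled by the affix -l
CLASS=du - signalled by the affix -k
check: denugklki -> denugklki -> denugklku -> denugikiliku
lemma: denug; CASE=gu; GRD=du; CLASS=du


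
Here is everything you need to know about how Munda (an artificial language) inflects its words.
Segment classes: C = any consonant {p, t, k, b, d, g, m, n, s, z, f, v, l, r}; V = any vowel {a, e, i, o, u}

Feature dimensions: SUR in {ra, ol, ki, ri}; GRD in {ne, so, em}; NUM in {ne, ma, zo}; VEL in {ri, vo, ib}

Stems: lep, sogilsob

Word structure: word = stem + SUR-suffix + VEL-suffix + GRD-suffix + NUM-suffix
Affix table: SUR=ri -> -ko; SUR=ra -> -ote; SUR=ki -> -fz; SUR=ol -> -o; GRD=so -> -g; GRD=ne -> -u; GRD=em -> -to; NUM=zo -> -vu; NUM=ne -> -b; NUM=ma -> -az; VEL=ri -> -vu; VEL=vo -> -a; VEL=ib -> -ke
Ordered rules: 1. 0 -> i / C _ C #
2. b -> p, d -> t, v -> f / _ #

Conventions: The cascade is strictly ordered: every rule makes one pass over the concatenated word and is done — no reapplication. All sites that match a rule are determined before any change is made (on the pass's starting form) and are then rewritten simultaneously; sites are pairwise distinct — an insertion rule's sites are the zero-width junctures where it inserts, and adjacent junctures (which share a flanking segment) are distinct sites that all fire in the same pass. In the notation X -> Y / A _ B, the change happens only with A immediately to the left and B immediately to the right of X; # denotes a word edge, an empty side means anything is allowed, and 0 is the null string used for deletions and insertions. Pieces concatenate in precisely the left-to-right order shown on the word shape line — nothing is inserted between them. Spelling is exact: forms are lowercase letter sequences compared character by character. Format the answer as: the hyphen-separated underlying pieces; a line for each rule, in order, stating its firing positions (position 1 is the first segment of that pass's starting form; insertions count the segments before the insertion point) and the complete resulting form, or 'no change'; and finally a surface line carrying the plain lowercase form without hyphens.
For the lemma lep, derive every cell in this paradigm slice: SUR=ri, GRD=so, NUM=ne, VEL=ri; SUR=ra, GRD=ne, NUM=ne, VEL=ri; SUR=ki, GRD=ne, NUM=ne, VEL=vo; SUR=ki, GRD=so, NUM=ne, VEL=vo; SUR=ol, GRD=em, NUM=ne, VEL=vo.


cell SUR=ri, GRD=so, NUM=ne, VEL=ri:
underlying: lep-ko-vu-g-b
1. 0 -> i / C _ C #: inserts after position(s) 8: lepkovugib
2. b -> p, d -> t, v -> f / _ #: fires at position(s) 10: lepkovugip
surface: lepkovugip

cell SUR=ra, GRD=ne, NUM=ne, VEL=ri:
underlying: lep-ote-vu-u-b
1. 0 -> i / C _ C #: no change
2. b -> p, d -> t, v -> f / _ #: fires at position(s) 10: lepotevuup
surface: lepotevuup

cell SUR=ki, GRD=ne, NUM=ne, VEL=vo:
underlying: lep-fz-a-u-b
1. 0 -> i / C _ C #: no change
2. b -> p, d -> t, v -> f / _ #: fires at position(s) 8: lepfzaup
surface: lepfzaup

cell SUR=ki, GRD=so, NUM=ne, VEL=vo:
underlying: lep-fz-a-g-b
1. 0 -> i / C _ C #: inserts after position(s) 7: lepfzagib
2. b -> p, d -> t, v -> f / _ #: fires at position(s) 9: lepfzagip
surface: lepfzagip

cell SUR=ol, GRD=em, NUM=ne, VEL=vo:
underlying: lep-o-a-to-b
1. 0 -> i / C _ C #: no change
2. b -> p, d -> t, v -> f / _ #: fires at position(s) 8: lepoatop
surface: lepoatop


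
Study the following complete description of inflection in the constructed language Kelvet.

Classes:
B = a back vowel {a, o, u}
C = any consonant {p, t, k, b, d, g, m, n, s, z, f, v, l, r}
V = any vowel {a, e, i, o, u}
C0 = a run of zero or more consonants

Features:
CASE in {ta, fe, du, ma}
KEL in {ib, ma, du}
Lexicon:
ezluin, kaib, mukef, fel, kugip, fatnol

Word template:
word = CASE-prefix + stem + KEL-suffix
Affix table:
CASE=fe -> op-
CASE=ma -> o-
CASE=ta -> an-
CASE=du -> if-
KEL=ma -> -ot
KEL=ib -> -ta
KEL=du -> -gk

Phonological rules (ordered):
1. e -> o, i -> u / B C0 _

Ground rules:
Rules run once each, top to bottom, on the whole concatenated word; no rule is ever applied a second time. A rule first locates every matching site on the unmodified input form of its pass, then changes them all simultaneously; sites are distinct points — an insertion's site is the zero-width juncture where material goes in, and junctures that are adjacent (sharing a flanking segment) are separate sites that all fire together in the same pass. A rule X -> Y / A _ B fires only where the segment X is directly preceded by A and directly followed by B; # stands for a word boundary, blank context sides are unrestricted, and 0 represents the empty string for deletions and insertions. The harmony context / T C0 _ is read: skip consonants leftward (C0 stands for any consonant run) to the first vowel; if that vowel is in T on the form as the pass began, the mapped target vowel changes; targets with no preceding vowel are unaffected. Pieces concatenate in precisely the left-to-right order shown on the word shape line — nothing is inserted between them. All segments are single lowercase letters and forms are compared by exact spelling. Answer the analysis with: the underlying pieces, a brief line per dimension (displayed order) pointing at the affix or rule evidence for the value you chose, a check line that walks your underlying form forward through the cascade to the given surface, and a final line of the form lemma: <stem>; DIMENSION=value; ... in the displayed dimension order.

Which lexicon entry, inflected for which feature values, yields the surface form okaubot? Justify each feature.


underlying: o-kaib-ot
CASE=ma - signalled by the affix o-
KEL=ma - signalled by the affix -ot
check: okaibot -> okaubot
lemma: kaib; CASE=ma; KEL=ma


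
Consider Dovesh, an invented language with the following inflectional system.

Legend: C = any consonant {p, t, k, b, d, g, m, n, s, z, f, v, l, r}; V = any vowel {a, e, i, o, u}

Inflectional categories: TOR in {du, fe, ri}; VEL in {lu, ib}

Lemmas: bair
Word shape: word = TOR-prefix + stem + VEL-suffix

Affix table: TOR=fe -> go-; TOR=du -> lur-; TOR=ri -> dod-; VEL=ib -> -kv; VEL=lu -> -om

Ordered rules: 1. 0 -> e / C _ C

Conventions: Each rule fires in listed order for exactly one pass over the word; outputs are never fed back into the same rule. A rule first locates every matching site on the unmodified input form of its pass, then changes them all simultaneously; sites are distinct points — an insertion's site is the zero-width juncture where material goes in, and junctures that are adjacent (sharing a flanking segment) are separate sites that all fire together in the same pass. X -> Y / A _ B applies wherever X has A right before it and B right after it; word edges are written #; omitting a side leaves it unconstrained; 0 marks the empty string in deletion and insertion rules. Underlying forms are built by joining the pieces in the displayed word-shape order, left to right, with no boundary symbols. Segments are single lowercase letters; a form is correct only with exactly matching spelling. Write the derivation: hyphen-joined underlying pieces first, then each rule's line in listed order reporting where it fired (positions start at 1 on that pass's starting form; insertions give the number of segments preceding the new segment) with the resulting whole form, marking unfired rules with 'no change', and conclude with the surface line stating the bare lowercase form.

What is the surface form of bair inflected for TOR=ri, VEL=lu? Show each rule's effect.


underlying: dod-bair-om
1. 0 -> e / C _ C: inserts after position(s) 3: dodebairom
surface: dodebairom


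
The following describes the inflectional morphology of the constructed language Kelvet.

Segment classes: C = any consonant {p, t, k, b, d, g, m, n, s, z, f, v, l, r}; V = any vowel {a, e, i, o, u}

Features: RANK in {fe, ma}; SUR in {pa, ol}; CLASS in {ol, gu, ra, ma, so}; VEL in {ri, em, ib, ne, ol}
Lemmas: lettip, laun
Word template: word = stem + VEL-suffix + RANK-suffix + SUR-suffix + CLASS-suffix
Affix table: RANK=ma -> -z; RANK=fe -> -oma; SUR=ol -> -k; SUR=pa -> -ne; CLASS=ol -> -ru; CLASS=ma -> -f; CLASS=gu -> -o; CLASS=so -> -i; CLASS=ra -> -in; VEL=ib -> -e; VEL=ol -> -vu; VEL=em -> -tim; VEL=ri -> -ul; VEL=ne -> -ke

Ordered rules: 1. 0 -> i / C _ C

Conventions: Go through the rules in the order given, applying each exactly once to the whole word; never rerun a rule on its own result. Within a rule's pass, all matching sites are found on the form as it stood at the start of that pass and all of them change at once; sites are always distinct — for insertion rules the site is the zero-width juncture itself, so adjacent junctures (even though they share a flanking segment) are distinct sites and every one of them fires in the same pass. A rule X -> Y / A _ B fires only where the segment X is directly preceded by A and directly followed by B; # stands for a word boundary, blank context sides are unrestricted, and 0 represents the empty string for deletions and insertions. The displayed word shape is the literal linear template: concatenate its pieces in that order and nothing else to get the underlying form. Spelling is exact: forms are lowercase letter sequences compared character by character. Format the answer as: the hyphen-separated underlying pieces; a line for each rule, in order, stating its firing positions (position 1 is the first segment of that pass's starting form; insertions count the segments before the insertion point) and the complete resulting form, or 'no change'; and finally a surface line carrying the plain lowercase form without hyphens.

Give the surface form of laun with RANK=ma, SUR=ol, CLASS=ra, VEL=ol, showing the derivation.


underlying: laun-vu-z-k-in
1. 0 -> i / C _ C: inserts after position(s) 4, 7: launivuzikin
surface: launivuzikin


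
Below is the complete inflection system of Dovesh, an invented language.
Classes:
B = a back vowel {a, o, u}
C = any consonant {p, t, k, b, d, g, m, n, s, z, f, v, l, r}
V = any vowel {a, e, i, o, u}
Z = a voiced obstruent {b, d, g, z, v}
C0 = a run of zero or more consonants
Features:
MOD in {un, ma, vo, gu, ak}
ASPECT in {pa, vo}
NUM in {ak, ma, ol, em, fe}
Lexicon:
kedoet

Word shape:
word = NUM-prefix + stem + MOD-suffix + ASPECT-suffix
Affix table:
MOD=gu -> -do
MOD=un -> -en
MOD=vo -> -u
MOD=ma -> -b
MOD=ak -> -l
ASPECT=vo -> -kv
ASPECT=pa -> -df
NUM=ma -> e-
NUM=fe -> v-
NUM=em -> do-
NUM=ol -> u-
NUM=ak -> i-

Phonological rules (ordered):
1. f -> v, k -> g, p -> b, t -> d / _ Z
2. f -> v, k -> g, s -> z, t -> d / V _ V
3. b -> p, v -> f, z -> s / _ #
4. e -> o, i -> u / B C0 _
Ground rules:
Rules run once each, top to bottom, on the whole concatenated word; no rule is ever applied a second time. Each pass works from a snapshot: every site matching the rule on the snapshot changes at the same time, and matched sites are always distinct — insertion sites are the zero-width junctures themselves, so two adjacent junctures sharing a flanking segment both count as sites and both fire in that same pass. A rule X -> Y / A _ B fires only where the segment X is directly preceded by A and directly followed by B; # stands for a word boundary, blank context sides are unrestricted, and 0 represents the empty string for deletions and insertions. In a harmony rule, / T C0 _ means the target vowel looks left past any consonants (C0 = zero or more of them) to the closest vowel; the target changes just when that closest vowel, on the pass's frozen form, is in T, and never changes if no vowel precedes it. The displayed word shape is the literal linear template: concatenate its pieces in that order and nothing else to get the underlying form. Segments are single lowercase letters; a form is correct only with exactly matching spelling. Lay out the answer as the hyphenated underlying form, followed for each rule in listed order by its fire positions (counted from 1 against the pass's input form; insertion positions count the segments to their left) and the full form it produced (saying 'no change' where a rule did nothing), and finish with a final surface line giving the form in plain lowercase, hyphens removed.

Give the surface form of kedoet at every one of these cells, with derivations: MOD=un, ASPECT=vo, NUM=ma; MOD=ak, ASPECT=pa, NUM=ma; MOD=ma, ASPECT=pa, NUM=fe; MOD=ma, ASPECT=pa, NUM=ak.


cell MOD=un, ASPECT=vo, NUM=ma:
underlying: e-kedoet-en-kv
1. f -> v, k -> g, p -> b, t -> d / _ Z: fires at position(s) 10: ekedoetengv
2. f -> v, k -> g, s -> z, t -> d / V _ V: fires at position(s) 2, 7: egedoedengv
3. b -> p, v -> f, z -> s / _ #: fires at position(s) 11: egedoedengf
4. e -> o, i -> u / B C0 _: fires at position(s) 6: egedoodengf
surface: egedoodengf

cell MOD=ak, ASPECT=pa, NUM=ma:
underlying: e-kedoet-l-df
1. f -> v, k -> g, p -> b, t -> d / _ Z: no change
2. f -> v, k -> g, s -> z, t -> d / V _ V: fires at position(s) 2: egedoetldf
3. b -> p, v -> f, z -> s / _ #: no change
4. e -> o, i -> u / B C0 _: fires at position(s) 6: egedootldf
surface: egedootldf

cell MOD=ma, ASPECT=pa, NUM=fe:
underlying: v-kedoet-b-df
1. f -> v, k -> g, p -> b, t -> d / _ Z: fires at position(s) 7: vkedoedbdf
2. f -> v, k -> g, s -> z, t -> d / V _ V: no change
3. b -> p, v -> f, z -> s / _ #: no change
4. e -> o, i -> u / B C0 _: fires at position(s) 6: vkedoodbdf
surface: vkedoodbdf

cell MOD=ma, ASPECT=pa, NUM=ak:
underlying: i-kedoet-b-df
1. f -> v, k -> g, p -> b, t -> d / _ Z: fires at position(s) 7: ikedoedbdf
2. f -> v, k -> g, s -> z, t -> d / V _ V: fires at position(s) 2: igedoedbdf
3. b -> p, v -> f, z -> s / _ #: no change
4. e -> o, i -> u / B C0 _: fires at position(s) 6: igedoodbdf
surface: igedoodbdf


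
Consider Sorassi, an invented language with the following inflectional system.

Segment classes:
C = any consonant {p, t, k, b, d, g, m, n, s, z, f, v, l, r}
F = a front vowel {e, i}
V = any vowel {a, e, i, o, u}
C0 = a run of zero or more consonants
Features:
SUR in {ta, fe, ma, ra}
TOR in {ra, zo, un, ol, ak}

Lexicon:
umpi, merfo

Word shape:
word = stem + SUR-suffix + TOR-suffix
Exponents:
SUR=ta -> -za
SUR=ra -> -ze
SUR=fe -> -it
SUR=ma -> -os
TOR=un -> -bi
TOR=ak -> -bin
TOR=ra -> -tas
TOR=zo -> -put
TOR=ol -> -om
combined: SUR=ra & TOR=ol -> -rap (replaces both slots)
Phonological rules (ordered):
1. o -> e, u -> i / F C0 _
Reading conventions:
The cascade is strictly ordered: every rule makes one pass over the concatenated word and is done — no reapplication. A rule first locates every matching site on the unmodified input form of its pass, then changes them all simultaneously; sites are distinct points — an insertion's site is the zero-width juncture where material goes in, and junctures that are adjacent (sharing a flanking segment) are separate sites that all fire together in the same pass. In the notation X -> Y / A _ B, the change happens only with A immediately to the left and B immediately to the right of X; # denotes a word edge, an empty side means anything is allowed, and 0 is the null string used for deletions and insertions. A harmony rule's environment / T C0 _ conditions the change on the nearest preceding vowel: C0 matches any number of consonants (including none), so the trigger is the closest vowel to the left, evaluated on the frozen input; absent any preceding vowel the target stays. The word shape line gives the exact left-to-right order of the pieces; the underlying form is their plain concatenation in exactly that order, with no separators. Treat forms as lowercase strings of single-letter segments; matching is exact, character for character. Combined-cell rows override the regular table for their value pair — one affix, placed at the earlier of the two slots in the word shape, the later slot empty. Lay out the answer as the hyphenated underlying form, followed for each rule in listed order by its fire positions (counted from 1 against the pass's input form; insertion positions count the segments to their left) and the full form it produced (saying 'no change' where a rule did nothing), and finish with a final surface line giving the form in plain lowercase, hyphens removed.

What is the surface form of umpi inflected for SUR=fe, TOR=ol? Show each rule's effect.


underlying: umpi-it-om
1. o -> e, u -> i / F C0 _: fires at position(s) 7: umpiitem
surface: umpiitem


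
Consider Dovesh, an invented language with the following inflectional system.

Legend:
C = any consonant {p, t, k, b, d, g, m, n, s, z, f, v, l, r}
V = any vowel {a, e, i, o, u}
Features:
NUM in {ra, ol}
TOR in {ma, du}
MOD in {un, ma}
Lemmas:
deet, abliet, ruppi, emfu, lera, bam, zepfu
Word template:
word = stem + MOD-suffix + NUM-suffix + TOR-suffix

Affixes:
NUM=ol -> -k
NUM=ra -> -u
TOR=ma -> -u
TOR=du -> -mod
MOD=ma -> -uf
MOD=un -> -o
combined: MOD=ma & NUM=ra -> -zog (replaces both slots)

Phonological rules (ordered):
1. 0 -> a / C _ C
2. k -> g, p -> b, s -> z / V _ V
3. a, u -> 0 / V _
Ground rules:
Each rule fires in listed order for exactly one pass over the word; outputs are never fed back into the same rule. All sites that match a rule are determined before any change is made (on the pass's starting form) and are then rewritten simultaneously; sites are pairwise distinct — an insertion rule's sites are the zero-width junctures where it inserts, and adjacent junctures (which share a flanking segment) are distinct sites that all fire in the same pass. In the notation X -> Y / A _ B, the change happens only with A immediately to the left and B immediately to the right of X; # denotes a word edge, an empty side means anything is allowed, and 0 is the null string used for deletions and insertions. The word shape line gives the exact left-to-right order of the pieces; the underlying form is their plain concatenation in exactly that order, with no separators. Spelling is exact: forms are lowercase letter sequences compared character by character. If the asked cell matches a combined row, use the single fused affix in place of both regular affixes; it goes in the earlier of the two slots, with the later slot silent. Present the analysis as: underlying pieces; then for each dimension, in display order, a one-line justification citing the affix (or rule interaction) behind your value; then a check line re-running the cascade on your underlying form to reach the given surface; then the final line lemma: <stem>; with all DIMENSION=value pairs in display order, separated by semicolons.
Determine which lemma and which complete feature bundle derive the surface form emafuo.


underlying: emfu-o-u-u
NUM=ra - signalled by the affix -u
TOR=ma - signalled by the affix -u
MOD=un - signalled by the affix -o
check: emfuouu -> emafuouu -> emafuouu -> emafuo
lemma: emfu; NUM=ra; TOR=ma; MOD=un
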